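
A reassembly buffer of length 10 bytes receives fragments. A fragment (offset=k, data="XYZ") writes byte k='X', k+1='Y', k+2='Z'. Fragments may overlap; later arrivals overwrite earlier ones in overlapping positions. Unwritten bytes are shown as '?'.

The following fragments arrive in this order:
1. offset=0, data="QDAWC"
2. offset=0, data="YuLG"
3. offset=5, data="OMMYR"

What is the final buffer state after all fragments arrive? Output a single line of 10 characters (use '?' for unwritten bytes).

Answer: YuLGCOMMYR

Derivation:
Fragment 1: offset=0 data="QDAWC" -> buffer=QDAWC?????
Fragment 2: offset=0 data="YuLG" -> buffer=YuLGC?????
Fragment 3: offset=5 data="OMMYR" -> buffer=YuLGCOMMYR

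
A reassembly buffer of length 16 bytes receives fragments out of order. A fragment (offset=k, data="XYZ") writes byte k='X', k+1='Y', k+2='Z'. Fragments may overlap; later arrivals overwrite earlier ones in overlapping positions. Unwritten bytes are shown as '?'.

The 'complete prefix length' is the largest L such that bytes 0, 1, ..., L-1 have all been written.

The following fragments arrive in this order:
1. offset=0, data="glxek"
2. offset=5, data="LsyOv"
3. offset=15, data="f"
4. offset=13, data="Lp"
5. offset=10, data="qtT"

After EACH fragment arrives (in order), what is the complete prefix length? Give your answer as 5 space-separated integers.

Answer: 5 10 10 10 16

Derivation:
Fragment 1: offset=0 data="glxek" -> buffer=glxek??????????? -> prefix_len=5
Fragment 2: offset=5 data="LsyOv" -> buffer=glxekLsyOv?????? -> prefix_len=10
Fragment 3: offset=15 data="f" -> buffer=glxekLsyOv?????f -> prefix_len=10
Fragment 4: offset=13 data="Lp" -> buffer=glxekLsyOv???Lpf -> prefix_len=10
Fragment 5: offset=10 data="qtT" -> buffer=glxekLsyOvqtTLpf -> prefix_len=16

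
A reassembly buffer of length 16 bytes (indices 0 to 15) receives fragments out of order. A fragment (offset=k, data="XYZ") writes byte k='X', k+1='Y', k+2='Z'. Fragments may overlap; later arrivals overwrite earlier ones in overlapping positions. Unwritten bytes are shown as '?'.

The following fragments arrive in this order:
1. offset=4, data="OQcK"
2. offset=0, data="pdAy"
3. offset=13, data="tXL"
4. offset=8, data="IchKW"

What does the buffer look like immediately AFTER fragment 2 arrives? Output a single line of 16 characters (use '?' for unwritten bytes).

Answer: pdAyOQcK????????

Derivation:
Fragment 1: offset=4 data="OQcK" -> buffer=????OQcK????????
Fragment 2: offset=0 data="pdAy" -> buffer=pdAyOQcK????????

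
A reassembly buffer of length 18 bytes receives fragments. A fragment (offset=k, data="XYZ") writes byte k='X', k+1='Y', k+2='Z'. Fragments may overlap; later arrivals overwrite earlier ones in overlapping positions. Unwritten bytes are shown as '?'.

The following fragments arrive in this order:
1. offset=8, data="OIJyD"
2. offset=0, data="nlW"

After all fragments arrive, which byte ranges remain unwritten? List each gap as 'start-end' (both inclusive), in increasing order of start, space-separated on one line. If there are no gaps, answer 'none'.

Answer: 3-7 13-17

Derivation:
Fragment 1: offset=8 len=5
Fragment 2: offset=0 len=3
Gaps: 3-7 13-17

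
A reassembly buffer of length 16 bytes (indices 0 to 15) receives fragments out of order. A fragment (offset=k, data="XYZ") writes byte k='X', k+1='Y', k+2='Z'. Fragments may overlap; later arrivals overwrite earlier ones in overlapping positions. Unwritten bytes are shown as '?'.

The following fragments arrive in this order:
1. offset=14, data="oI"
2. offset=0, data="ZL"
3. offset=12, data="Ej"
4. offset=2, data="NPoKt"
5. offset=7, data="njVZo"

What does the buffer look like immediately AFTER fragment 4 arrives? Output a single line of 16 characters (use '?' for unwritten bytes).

Fragment 1: offset=14 data="oI" -> buffer=??????????????oI
Fragment 2: offset=0 data="ZL" -> buffer=ZL????????????oI
Fragment 3: offset=12 data="Ej" -> buffer=ZL??????????EjoI
Fragment 4: offset=2 data="NPoKt" -> buffer=ZLNPoKt?????EjoI

Answer: ZLNPoKt?????EjoI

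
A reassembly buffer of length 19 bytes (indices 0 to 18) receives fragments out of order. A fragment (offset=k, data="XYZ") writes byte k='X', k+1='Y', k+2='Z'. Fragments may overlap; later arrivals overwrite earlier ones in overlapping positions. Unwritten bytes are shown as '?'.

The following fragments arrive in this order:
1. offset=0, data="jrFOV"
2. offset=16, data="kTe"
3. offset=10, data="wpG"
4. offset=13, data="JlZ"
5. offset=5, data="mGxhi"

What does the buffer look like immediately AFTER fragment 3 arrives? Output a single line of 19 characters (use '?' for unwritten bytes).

Fragment 1: offset=0 data="jrFOV" -> buffer=jrFOV??????????????
Fragment 2: offset=16 data="kTe" -> buffer=jrFOV???????????kTe
Fragment 3: offset=10 data="wpG" -> buffer=jrFOV?????wpG???kTe

Answer: jrFOV?????wpG???kTe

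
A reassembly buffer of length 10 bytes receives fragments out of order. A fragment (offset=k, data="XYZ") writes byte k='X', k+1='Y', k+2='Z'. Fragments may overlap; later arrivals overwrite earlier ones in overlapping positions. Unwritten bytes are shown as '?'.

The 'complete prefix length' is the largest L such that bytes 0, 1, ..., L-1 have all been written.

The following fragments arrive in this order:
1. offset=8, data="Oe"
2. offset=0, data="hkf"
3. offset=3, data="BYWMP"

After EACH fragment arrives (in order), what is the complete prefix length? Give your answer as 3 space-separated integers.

Answer: 0 3 10

Derivation:
Fragment 1: offset=8 data="Oe" -> buffer=????????Oe -> prefix_len=0
Fragment 2: offset=0 data="hkf" -> buffer=hkf?????Oe -> prefix_len=3
Fragment 3: offset=3 data="BYWMP" -> buffer=hkfBYWMPOe -> prefix_len=10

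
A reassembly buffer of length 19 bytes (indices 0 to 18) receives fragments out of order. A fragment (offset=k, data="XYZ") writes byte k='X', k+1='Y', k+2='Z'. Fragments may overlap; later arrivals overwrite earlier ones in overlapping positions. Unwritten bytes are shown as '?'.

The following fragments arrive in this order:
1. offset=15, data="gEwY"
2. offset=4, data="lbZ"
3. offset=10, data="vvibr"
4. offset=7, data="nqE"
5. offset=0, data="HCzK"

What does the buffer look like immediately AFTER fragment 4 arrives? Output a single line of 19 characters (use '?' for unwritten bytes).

Answer: ????lbZnqEvvibrgEwY

Derivation:
Fragment 1: offset=15 data="gEwY" -> buffer=???????????????gEwY
Fragment 2: offset=4 data="lbZ" -> buffer=????lbZ????????gEwY
Fragment 3: offset=10 data="vvibr" -> buffer=????lbZ???vvibrgEwY
Fragment 4: offset=7 data="nqE" -> buffer=????lbZnqEvvibrgEwY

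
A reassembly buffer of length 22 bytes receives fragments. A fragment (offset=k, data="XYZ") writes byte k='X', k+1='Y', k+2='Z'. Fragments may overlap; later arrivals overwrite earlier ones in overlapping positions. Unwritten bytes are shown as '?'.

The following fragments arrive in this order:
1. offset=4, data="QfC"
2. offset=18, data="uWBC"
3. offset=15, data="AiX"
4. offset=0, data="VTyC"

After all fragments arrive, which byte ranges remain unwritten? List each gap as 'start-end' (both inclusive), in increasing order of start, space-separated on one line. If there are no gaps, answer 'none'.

Fragment 1: offset=4 len=3
Fragment 2: offset=18 len=4
Fragment 3: offset=15 len=3
Fragment 4: offset=0 len=4
Gaps: 7-14

Answer: 7-14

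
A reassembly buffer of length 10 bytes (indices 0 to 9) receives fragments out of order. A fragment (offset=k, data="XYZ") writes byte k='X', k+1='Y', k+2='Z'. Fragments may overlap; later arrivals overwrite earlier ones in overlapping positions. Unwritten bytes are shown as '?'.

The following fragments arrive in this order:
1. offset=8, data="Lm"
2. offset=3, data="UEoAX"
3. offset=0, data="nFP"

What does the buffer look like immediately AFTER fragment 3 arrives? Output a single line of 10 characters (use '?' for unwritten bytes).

Fragment 1: offset=8 data="Lm" -> buffer=????????Lm
Fragment 2: offset=3 data="UEoAX" -> buffer=???UEoAXLm
Fragment 3: offset=0 data="nFP" -> buffer=nFPUEoAXLm

Answer: nFPUEoAXLm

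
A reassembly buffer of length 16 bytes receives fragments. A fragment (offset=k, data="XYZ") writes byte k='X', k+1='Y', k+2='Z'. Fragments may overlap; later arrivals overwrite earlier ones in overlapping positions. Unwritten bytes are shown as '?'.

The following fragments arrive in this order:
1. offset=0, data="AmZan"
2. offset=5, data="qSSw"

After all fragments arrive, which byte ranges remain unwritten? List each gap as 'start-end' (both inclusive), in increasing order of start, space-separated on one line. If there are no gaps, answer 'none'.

Fragment 1: offset=0 len=5
Fragment 2: offset=5 len=4
Gaps: 9-15

Answer: 9-15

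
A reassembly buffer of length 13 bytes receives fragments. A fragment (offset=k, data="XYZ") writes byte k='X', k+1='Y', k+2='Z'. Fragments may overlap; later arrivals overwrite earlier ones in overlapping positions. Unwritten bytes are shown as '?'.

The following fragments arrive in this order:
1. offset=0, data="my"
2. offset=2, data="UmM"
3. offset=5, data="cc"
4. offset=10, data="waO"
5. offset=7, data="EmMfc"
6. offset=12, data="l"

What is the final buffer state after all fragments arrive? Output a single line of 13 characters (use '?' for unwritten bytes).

Answer: myUmMccEmMfcl

Derivation:
Fragment 1: offset=0 data="my" -> buffer=my???????????
Fragment 2: offset=2 data="UmM" -> buffer=myUmM????????
Fragment 3: offset=5 data="cc" -> buffer=myUmMcc??????
Fragment 4: offset=10 data="waO" -> buffer=myUmMcc???waO
Fragment 5: offset=7 data="EmMfc" -> buffer=myUmMccEmMfcO
Fragment 6: offset=12 data="l" -> buffer=myUmMccEmMfcl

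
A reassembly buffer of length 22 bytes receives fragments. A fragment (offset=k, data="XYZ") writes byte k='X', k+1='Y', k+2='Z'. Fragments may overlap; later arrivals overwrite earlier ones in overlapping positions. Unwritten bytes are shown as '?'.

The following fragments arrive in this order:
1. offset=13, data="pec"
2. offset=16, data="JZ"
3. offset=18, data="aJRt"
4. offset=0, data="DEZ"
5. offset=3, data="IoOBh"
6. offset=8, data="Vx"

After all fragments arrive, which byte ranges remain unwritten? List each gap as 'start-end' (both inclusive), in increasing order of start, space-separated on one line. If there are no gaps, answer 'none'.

Answer: 10-12

Derivation:
Fragment 1: offset=13 len=3
Fragment 2: offset=16 len=2
Fragment 3: offset=18 len=4
Fragment 4: offset=0 len=3
Fragment 5: offset=3 len=5
Fragment 6: offset=8 len=2
Gaps: 10-12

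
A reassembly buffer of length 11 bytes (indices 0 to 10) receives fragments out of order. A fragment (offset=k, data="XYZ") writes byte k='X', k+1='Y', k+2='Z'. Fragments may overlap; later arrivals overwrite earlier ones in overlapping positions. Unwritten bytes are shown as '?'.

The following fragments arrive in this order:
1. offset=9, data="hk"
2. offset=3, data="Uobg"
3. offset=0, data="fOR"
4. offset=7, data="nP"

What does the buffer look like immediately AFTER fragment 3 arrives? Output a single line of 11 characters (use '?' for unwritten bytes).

Answer: fORUobg??hk

Derivation:
Fragment 1: offset=9 data="hk" -> buffer=?????????hk
Fragment 2: offset=3 data="Uobg" -> buffer=???Uobg??hk
Fragment 3: offset=0 data="fOR" -> buffer=fORUobg??hk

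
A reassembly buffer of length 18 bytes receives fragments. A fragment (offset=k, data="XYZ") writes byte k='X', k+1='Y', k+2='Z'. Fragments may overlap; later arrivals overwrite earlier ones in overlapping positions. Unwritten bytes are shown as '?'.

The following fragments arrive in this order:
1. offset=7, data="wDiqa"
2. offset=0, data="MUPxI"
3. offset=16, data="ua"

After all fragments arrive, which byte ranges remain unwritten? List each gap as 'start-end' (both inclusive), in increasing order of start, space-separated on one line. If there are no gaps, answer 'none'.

Fragment 1: offset=7 len=5
Fragment 2: offset=0 len=5
Fragment 3: offset=16 len=2
Gaps: 5-6 12-15

Answer: 5-6 12-15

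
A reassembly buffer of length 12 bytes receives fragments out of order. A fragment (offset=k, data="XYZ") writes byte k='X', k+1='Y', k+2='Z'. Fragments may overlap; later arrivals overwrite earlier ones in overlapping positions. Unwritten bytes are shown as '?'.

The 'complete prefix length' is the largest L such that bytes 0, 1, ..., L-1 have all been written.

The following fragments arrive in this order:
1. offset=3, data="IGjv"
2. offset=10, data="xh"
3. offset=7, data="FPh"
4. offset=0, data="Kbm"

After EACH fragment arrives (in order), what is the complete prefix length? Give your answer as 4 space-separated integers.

Answer: 0 0 0 12

Derivation:
Fragment 1: offset=3 data="IGjv" -> buffer=???IGjv????? -> prefix_len=0
Fragment 2: offset=10 data="xh" -> buffer=???IGjv???xh -> prefix_len=0
Fragment 3: offset=7 data="FPh" -> buffer=???IGjvFPhxh -> prefix_len=0
Fragment 4: offset=0 data="Kbm" -> buffer=KbmIGjvFPhxh -> prefix_len=12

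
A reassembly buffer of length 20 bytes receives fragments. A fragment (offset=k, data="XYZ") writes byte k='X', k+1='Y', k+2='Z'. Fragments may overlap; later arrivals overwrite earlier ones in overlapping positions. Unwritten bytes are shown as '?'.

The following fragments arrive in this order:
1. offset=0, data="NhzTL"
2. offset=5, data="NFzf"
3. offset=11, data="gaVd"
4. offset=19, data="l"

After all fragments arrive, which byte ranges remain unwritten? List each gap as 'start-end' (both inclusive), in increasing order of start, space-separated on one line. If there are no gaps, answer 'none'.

Answer: 9-10 15-18

Derivation:
Fragment 1: offset=0 len=5
Fragment 2: offset=5 len=4
Fragment 3: offset=11 len=4
Fragment 4: offset=19 len=1
Gaps: 9-10 15-18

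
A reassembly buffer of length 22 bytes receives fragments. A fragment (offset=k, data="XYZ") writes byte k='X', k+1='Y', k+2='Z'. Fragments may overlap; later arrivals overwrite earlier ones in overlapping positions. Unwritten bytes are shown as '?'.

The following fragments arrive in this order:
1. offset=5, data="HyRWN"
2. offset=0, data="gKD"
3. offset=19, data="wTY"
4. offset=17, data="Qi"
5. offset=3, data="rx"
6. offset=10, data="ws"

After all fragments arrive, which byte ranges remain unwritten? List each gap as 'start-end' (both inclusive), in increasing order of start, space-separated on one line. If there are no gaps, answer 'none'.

Answer: 12-16

Derivation:
Fragment 1: offset=5 len=5
Fragment 2: offset=0 len=3
Fragment 3: offset=19 len=3
Fragment 4: offset=17 len=2
Fragment 5: offset=3 len=2
Fragment 6: offset=10 len=2
Gaps: 12-16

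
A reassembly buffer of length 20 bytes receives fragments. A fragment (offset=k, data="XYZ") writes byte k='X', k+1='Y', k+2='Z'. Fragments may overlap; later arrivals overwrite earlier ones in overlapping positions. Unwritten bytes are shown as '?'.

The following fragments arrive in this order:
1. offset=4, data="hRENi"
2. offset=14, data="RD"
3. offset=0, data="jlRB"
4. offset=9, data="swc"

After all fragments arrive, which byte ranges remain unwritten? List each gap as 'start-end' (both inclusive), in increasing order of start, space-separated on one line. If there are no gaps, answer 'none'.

Fragment 1: offset=4 len=5
Fragment 2: offset=14 len=2
Fragment 3: offset=0 len=4
Fragment 4: offset=9 len=3
Gaps: 12-13 16-19

Answer: 12-13 16-19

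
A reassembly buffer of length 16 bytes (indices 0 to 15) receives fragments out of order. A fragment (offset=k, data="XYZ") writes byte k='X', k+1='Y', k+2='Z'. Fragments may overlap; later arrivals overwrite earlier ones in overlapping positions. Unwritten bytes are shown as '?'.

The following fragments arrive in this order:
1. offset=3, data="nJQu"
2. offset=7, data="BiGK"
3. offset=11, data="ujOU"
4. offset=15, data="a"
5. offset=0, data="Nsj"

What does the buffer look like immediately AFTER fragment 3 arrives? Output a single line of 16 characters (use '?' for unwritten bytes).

Answer: ???nJQuBiGKujOU?

Derivation:
Fragment 1: offset=3 data="nJQu" -> buffer=???nJQu?????????
Fragment 2: offset=7 data="BiGK" -> buffer=???nJQuBiGK?????
Fragment 3: offset=11 data="ujOU" -> buffer=???nJQuBiGKujOU?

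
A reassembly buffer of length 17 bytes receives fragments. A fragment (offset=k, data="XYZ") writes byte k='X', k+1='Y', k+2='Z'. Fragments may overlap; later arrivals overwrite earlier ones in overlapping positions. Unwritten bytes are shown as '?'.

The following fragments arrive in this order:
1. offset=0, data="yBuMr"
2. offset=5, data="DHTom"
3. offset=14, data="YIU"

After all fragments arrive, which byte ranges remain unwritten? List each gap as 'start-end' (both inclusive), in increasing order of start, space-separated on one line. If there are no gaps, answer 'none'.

Answer: 10-13

Derivation:
Fragment 1: offset=0 len=5
Fragment 2: offset=5 len=5
Fragment 3: offset=14 len=3
Gaps: 10-13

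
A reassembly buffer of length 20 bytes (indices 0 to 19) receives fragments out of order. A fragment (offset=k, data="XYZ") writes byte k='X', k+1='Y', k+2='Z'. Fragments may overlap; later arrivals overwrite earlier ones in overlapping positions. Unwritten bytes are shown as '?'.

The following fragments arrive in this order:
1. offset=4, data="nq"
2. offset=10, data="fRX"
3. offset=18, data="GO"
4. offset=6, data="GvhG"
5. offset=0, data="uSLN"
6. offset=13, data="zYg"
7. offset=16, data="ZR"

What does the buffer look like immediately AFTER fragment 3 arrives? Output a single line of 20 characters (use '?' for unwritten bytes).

Fragment 1: offset=4 data="nq" -> buffer=????nq??????????????
Fragment 2: offset=10 data="fRX" -> buffer=????nq????fRX???????
Fragment 3: offset=18 data="GO" -> buffer=????nq????fRX?????GO

Answer: ????nq????fRX?????GO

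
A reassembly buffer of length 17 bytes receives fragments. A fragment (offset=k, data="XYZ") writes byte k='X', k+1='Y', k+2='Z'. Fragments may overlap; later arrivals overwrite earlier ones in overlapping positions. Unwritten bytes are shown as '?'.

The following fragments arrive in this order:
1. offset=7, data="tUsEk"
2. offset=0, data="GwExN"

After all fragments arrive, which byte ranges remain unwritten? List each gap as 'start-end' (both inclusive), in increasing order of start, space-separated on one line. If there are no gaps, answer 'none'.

Fragment 1: offset=7 len=5
Fragment 2: offset=0 len=5
Gaps: 5-6 12-16

Answer: 5-6 12-16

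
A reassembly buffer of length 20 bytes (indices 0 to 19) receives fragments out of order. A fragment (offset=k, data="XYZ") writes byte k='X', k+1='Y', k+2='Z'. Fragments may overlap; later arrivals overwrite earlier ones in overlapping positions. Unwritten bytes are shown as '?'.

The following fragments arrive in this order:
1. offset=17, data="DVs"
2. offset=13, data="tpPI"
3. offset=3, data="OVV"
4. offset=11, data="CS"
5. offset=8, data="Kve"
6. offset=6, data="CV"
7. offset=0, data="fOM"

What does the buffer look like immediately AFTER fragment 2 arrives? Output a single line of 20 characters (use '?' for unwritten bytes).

Fragment 1: offset=17 data="DVs" -> buffer=?????????????????DVs
Fragment 2: offset=13 data="tpPI" -> buffer=?????????????tpPIDVs

Answer: ?????????????tpPIDVs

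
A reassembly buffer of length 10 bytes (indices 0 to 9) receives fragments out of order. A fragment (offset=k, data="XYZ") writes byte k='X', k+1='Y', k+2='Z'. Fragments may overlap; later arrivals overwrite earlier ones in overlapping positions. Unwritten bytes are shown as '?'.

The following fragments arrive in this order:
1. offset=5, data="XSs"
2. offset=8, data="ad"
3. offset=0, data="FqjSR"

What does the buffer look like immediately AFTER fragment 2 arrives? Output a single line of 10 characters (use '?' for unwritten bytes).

Fragment 1: offset=5 data="XSs" -> buffer=?????XSs??
Fragment 2: offset=8 data="ad" -> buffer=?????XSsad

Answer: ?????XSsad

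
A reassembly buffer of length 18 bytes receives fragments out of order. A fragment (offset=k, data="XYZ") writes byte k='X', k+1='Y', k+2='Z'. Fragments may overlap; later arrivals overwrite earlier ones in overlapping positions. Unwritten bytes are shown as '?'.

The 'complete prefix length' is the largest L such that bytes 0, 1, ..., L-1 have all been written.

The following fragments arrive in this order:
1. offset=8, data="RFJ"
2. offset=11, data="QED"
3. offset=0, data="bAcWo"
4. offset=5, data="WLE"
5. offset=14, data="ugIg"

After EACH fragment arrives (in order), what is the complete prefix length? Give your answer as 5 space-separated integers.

Answer: 0 0 5 14 18

Derivation:
Fragment 1: offset=8 data="RFJ" -> buffer=????????RFJ??????? -> prefix_len=0
Fragment 2: offset=11 data="QED" -> buffer=????????RFJQED???? -> prefix_len=0
Fragment 3: offset=0 data="bAcWo" -> buffer=bAcWo???RFJQED???? -> prefix_len=5
Fragment 4: offset=5 data="WLE" -> buffer=bAcWoWLERFJQED???? -> prefix_len=14
Fragment 5: offset=14 data="ugIg" -> buffer=bAcWoWLERFJQEDugIg -> prefix_len=18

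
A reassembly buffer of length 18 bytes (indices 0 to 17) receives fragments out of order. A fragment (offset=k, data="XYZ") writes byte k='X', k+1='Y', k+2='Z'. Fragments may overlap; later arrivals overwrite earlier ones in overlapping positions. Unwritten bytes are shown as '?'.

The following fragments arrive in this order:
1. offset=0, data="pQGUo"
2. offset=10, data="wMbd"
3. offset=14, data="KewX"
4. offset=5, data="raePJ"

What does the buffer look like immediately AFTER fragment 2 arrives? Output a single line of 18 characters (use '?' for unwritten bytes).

Fragment 1: offset=0 data="pQGUo" -> buffer=pQGUo?????????????
Fragment 2: offset=10 data="wMbd" -> buffer=pQGUo?????wMbd????

Answer: pQGUo?????wMbd????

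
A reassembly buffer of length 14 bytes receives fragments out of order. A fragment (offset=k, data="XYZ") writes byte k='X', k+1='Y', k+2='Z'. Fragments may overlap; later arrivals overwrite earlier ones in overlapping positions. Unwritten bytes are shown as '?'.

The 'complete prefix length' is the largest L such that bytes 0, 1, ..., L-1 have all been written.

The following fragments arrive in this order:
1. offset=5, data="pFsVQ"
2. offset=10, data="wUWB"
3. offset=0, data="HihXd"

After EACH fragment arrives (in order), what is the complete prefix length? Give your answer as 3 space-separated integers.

Fragment 1: offset=5 data="pFsVQ" -> buffer=?????pFsVQ???? -> prefix_len=0
Fragment 2: offset=10 data="wUWB" -> buffer=?????pFsVQwUWB -> prefix_len=0
Fragment 3: offset=0 data="HihXd" -> buffer=HihXdpFsVQwUWB -> prefix_len=14

Answer: 0 0 14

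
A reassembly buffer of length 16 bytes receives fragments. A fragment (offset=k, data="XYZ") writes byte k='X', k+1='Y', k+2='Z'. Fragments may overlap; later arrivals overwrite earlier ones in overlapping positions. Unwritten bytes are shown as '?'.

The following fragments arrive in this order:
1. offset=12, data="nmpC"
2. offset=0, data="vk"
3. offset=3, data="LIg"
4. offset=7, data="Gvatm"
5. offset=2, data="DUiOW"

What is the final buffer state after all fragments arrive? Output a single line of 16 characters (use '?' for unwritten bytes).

Fragment 1: offset=12 data="nmpC" -> buffer=????????????nmpC
Fragment 2: offset=0 data="vk" -> buffer=vk??????????nmpC
Fragment 3: offset=3 data="LIg" -> buffer=vk?LIg??????nmpC
Fragment 4: offset=7 data="Gvatm" -> buffer=vk?LIg?GvatmnmpC
Fragment 5: offset=2 data="DUiOW" -> buffer=vkDUiOWGvatmnmpC

Answer: vkDUiOWGvatmnmpC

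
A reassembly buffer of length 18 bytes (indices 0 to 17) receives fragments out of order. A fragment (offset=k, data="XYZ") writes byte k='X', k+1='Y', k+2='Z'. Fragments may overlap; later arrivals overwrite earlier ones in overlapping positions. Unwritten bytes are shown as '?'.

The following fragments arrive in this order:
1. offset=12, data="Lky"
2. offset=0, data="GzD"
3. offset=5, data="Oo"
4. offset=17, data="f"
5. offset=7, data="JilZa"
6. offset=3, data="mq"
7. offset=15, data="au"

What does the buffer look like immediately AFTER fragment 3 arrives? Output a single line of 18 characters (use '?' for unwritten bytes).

Fragment 1: offset=12 data="Lky" -> buffer=????????????Lky???
Fragment 2: offset=0 data="GzD" -> buffer=GzD?????????Lky???
Fragment 3: offset=5 data="Oo" -> buffer=GzD??Oo?????Lky???

Answer: GzD??Oo?????Lky???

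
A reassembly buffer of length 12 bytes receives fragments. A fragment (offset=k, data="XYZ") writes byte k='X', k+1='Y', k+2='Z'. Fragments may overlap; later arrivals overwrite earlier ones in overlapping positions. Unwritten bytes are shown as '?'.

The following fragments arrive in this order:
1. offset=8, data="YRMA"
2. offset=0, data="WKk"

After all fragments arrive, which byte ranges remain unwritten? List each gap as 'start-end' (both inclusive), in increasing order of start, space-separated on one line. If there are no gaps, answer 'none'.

Answer: 3-7

Derivation:
Fragment 1: offset=8 len=4
Fragment 2: offset=0 len=3
Gaps: 3-7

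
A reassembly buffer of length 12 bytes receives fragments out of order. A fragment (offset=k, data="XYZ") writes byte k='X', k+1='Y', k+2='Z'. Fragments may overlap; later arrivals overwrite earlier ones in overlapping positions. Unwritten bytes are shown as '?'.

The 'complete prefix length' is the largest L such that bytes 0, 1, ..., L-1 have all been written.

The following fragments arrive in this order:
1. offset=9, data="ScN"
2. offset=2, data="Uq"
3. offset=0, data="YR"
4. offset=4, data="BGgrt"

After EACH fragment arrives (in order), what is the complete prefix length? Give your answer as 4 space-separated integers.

Fragment 1: offset=9 data="ScN" -> buffer=?????????ScN -> prefix_len=0
Fragment 2: offset=2 data="Uq" -> buffer=??Uq?????ScN -> prefix_len=0
Fragment 3: offset=0 data="YR" -> buffer=YRUq?????ScN -> prefix_len=4
Fragment 4: offset=4 data="BGgrt" -> buffer=YRUqBGgrtScN -> prefix_len=12

Answer: 0 0 4 12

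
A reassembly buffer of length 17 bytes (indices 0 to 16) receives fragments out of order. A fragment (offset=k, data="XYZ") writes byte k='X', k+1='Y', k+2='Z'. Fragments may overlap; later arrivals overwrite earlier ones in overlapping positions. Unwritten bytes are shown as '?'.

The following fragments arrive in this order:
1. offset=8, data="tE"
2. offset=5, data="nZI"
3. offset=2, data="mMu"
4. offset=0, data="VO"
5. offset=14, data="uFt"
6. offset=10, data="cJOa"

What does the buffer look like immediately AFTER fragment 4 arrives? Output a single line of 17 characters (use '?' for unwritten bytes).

Answer: VOmMunZItE???????

Derivation:
Fragment 1: offset=8 data="tE" -> buffer=????????tE???????
Fragment 2: offset=5 data="nZI" -> buffer=?????nZItE???????
Fragment 3: offset=2 data="mMu" -> buffer=??mMunZItE???????
Fragment 4: offset=0 data="VO" -> buffer=VOmMunZItE???????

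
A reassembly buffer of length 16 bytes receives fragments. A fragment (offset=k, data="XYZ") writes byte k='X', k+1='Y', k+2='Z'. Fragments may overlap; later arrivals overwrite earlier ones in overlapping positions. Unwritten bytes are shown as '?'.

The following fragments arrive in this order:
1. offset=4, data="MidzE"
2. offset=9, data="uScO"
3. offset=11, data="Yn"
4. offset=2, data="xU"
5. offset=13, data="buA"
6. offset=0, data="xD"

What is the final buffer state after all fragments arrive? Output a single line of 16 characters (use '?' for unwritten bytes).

Fragment 1: offset=4 data="MidzE" -> buffer=????MidzE???????
Fragment 2: offset=9 data="uScO" -> buffer=????MidzEuScO???
Fragment 3: offset=11 data="Yn" -> buffer=????MidzEuSYn???
Fragment 4: offset=2 data="xU" -> buffer=??xUMidzEuSYn???
Fragment 5: offset=13 data="buA" -> buffer=??xUMidzEuSYnbuA
Fragment 6: offset=0 data="xD" -> buffer=xDxUMidzEuSYnbuA

Answer: xDxUMidzEuSYnbuA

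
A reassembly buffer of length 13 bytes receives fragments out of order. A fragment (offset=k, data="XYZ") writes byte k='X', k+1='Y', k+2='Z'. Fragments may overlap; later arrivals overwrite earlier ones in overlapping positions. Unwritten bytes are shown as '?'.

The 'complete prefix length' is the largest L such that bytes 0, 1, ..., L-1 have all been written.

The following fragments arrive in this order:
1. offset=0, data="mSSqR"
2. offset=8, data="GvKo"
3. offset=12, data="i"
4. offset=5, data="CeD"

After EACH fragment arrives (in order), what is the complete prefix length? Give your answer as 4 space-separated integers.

Fragment 1: offset=0 data="mSSqR" -> buffer=mSSqR???????? -> prefix_len=5
Fragment 2: offset=8 data="GvKo" -> buffer=mSSqR???GvKo? -> prefix_len=5
Fragment 3: offset=12 data="i" -> buffer=mSSqR???GvKoi -> prefix_len=5
Fragment 4: offset=5 data="CeD" -> buffer=mSSqRCeDGvKoi -> prefix_len=13

Answer: 5 5 5 13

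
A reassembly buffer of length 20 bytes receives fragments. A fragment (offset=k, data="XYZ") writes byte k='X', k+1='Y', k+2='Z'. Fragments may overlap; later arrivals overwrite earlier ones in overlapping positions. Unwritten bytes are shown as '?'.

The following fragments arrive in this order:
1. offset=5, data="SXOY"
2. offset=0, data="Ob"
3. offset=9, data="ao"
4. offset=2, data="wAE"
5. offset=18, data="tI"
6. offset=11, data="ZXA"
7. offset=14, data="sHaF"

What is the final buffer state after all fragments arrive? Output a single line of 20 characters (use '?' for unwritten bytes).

Fragment 1: offset=5 data="SXOY" -> buffer=?????SXOY???????????
Fragment 2: offset=0 data="Ob" -> buffer=Ob???SXOY???????????
Fragment 3: offset=9 data="ao" -> buffer=Ob???SXOYao?????????
Fragment 4: offset=2 data="wAE" -> buffer=ObwAESXOYao?????????
Fragment 5: offset=18 data="tI" -> buffer=ObwAESXOYao???????tI
Fragment 6: offset=11 data="ZXA" -> buffer=ObwAESXOYaoZXA????tI
Fragment 7: offset=14 data="sHaF" -> buffer=ObwAESXOYaoZXAsHaFtI

Answer: ObwAESXOYaoZXAsHaFtI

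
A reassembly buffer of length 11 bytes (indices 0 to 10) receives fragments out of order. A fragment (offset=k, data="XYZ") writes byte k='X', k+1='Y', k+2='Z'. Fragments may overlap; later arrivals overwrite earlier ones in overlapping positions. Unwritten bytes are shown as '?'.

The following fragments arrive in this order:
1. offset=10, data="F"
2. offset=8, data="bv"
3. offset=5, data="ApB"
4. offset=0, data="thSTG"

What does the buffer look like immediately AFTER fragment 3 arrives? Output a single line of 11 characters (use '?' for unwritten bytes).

Answer: ?????ApBbvF

Derivation:
Fragment 1: offset=10 data="F" -> buffer=??????????F
Fragment 2: offset=8 data="bv" -> buffer=????????bvF
Fragment 3: offset=5 data="ApB" -> buffer=?????ApBbvF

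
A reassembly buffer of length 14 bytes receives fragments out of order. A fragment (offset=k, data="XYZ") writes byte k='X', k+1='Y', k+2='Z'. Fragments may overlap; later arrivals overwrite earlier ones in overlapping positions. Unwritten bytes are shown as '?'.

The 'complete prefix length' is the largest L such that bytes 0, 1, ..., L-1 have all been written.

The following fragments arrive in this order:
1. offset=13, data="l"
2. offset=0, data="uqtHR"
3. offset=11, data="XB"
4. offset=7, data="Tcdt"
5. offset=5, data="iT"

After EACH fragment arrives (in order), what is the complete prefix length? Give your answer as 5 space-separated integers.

Answer: 0 5 5 5 14

Derivation:
Fragment 1: offset=13 data="l" -> buffer=?????????????l -> prefix_len=0
Fragment 2: offset=0 data="uqtHR" -> buffer=uqtHR????????l -> prefix_len=5
Fragment 3: offset=11 data="XB" -> buffer=uqtHR??????XBl -> prefix_len=5
Fragment 4: offset=7 data="Tcdt" -> buffer=uqtHR??TcdtXBl -> prefix_len=5
Fragment 5: offset=5 data="iT" -> buffer=uqtHRiTTcdtXBl -> prefix_len=14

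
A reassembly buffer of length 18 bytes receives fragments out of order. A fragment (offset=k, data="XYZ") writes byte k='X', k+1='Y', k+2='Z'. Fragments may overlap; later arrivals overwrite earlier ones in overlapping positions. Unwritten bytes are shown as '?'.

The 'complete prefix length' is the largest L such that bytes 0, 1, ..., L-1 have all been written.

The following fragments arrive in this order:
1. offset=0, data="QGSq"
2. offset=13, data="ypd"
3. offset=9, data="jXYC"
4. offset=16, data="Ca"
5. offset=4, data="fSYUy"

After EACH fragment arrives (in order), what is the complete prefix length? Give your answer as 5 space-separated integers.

Fragment 1: offset=0 data="QGSq" -> buffer=QGSq?????????????? -> prefix_len=4
Fragment 2: offset=13 data="ypd" -> buffer=QGSq?????????ypd?? -> prefix_len=4
Fragment 3: offset=9 data="jXYC" -> buffer=QGSq?????jXYCypd?? -> prefix_len=4
Fragment 4: offset=16 data="Ca" -> buffer=QGSq?????jXYCypdCa -> prefix_len=4
Fragment 5: offset=4 data="fSYUy" -> buffer=QGSqfSYUyjXYCypdCa -> prefix_len=18

Answer: 4 4 4 4 18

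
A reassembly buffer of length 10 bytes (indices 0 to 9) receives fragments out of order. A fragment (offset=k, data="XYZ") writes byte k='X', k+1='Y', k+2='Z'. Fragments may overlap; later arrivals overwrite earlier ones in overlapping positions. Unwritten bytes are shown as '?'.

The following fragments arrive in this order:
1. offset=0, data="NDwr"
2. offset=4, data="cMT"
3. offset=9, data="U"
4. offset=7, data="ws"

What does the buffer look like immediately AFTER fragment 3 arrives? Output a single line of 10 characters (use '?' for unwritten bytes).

Answer: NDwrcMT??U

Derivation:
Fragment 1: offset=0 data="NDwr" -> buffer=NDwr??????
Fragment 2: offset=4 data="cMT" -> buffer=NDwrcMT???
Fragment 3: offset=9 data="U" -> buffer=NDwrcMT??U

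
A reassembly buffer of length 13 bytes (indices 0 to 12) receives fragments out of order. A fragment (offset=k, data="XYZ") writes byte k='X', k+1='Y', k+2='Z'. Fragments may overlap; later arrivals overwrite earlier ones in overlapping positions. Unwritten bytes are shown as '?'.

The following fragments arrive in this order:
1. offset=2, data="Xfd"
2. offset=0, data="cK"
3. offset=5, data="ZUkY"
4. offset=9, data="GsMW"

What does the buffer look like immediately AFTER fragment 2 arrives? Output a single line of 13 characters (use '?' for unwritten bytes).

Fragment 1: offset=2 data="Xfd" -> buffer=??Xfd????????
Fragment 2: offset=0 data="cK" -> buffer=cKXfd????????

Answer: cKXfd????????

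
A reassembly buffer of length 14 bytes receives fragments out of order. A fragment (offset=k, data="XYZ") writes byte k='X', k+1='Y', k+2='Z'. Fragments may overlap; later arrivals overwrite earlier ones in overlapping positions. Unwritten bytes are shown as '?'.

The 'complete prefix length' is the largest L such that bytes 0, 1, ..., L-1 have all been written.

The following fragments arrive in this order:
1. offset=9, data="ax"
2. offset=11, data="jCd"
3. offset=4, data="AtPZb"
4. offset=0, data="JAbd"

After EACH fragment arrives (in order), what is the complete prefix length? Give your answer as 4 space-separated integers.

Answer: 0 0 0 14

Derivation:
Fragment 1: offset=9 data="ax" -> buffer=?????????ax??? -> prefix_len=0
Fragment 2: offset=11 data="jCd" -> buffer=?????????axjCd -> prefix_len=0
Fragment 3: offset=4 data="AtPZb" -> buffer=????AtPZbaxjCd -> prefix_len=0
Fragment 4: offset=0 data="JAbd" -> buffer=JAbdAtPZbaxjCd -> prefix_len=14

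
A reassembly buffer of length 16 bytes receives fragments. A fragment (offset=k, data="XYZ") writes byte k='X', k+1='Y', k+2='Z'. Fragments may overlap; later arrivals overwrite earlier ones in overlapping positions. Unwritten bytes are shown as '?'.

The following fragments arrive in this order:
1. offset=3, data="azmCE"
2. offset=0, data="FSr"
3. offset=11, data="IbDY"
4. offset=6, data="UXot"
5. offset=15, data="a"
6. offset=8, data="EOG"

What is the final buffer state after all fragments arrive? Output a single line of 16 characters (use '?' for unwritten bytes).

Fragment 1: offset=3 data="azmCE" -> buffer=???azmCE????????
Fragment 2: offset=0 data="FSr" -> buffer=FSrazmCE????????
Fragment 3: offset=11 data="IbDY" -> buffer=FSrazmCE???IbDY?
Fragment 4: offset=6 data="UXot" -> buffer=FSrazmUXot?IbDY?
Fragment 5: offset=15 data="a" -> buffer=FSrazmUXot?IbDYa
Fragment 6: offset=8 data="EOG" -> buffer=FSrazmUXEOGIbDYa

Answer: FSrazmUXEOGIbDYa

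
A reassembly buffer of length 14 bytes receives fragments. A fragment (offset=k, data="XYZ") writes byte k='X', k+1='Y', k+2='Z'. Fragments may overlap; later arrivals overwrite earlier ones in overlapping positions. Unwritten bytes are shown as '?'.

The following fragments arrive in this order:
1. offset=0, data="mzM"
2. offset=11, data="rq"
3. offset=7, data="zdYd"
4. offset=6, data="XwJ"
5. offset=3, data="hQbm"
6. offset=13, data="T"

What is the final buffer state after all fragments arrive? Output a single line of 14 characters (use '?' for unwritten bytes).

Fragment 1: offset=0 data="mzM" -> buffer=mzM???????????
Fragment 2: offset=11 data="rq" -> buffer=mzM????????rq?
Fragment 3: offset=7 data="zdYd" -> buffer=mzM????zdYdrq?
Fragment 4: offset=6 data="XwJ" -> buffer=mzM???XwJYdrq?
Fragment 5: offset=3 data="hQbm" -> buffer=mzMhQbmwJYdrq?
Fragment 6: offset=13 data="T" -> buffer=mzMhQbmwJYdrqT

Answer: mzMhQbmwJYdrqT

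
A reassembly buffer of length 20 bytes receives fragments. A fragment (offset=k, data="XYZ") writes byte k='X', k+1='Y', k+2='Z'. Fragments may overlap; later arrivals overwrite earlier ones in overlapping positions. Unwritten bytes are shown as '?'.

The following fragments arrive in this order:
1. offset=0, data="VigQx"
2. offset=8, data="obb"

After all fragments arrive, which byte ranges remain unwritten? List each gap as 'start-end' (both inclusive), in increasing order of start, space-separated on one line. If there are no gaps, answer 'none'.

Fragment 1: offset=0 len=5
Fragment 2: offset=8 len=3
Gaps: 5-7 11-19

Answer: 5-7 11-19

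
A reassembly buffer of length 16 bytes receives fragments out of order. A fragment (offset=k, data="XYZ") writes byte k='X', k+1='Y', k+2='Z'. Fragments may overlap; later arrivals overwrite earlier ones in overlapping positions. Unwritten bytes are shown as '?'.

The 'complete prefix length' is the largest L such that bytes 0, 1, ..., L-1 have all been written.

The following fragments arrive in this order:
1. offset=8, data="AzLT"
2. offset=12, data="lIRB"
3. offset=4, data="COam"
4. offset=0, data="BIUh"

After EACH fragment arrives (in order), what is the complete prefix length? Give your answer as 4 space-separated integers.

Fragment 1: offset=8 data="AzLT" -> buffer=????????AzLT???? -> prefix_len=0
Fragment 2: offset=12 data="lIRB" -> buffer=????????AzLTlIRB -> prefix_len=0
Fragment 3: offset=4 data="COam" -> buffer=????COamAzLTlIRB -> prefix_len=0
Fragment 4: offset=0 data="BIUh" -> buffer=BIUhCOamAzLTlIRB -> prefix_len=16

Answer: 0 0 0 16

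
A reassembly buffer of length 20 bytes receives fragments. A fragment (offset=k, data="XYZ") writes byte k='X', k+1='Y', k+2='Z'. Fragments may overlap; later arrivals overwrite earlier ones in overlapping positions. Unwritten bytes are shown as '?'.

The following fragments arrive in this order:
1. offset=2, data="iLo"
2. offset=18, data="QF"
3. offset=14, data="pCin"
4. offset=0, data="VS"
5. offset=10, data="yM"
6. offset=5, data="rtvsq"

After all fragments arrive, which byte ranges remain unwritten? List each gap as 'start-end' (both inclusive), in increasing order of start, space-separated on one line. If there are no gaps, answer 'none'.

Fragment 1: offset=2 len=3
Fragment 2: offset=18 len=2
Fragment 3: offset=14 len=4
Fragment 4: offset=0 len=2
Fragment 5: offset=10 len=2
Fragment 6: offset=5 len=5
Gaps: 12-13

Answer: 12-13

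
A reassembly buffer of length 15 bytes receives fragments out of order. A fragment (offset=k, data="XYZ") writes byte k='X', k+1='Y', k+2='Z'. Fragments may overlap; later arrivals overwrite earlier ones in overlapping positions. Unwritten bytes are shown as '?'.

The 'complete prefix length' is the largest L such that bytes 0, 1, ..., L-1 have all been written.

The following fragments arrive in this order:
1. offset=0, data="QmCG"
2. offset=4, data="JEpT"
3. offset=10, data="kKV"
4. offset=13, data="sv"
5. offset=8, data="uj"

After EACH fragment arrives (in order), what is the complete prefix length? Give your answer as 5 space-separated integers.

Fragment 1: offset=0 data="QmCG" -> buffer=QmCG??????????? -> prefix_len=4
Fragment 2: offset=4 data="JEpT" -> buffer=QmCGJEpT??????? -> prefix_len=8
Fragment 3: offset=10 data="kKV" -> buffer=QmCGJEpT??kKV?? -> prefix_len=8
Fragment 4: offset=13 data="sv" -> buffer=QmCGJEpT??kKVsv -> prefix_len=8
Fragment 5: offset=8 data="uj" -> buffer=QmCGJEpTujkKVsv -> prefix_len=15

Answer: 4 8 8 8 15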